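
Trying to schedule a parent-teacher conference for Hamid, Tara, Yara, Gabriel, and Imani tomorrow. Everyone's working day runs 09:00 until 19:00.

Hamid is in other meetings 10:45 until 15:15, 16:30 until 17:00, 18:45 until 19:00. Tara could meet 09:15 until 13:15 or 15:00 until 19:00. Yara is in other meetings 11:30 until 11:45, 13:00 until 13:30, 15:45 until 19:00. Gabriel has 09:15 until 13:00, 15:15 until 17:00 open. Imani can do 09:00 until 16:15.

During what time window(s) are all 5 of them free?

Hamid free: 09:00-10:45, 15:15-16:30, 17:00-18:45 (invert busy blocks within the working day).
Tara free: 09:15-13:15, 15:00-19:00.
Yara free: 09:00-11:30, 11:45-13:00, 13:30-15:45 (invert busy blocks within the working day).
Gabriel free: 09:15-13:00, 15:15-17:00.
Imani free: 09:00-16:15.
Hamid ∩ Tara: 09:15-10:45, 15:15-16:30, 17:00-18:45.
Hamid ∩ Tara ∩ Yara: 09:15-10:45, 15:15-15:45.
Hamid ∩ Tara ∩ Yara ∩ Gabriel: 09:15-10:45, 15:15-15:45.
Hamid ∩ Tara ∩ Yara ∩ Gabriel ∩ Imani: 09:15-10:45, 15:15-15:45.

09:15-10:45, 15:15-15:45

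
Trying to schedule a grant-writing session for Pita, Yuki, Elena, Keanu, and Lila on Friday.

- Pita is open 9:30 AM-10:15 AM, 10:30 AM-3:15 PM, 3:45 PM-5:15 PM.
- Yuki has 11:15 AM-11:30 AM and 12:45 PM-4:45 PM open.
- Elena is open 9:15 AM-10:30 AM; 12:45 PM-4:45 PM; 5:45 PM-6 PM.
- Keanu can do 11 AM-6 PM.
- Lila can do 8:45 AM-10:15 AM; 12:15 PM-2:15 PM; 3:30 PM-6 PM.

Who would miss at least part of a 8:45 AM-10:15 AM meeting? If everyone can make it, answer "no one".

Pita: not fully free for 08:45-10:15. Yuki: not fully free for 08:45-10:15. Elena: not fully free for 08:45-10:15. Keanu: not fully free for 08:45-10:15. Lila: free for 08:45-10:15.

Elena, Keanu, Pita, Yuki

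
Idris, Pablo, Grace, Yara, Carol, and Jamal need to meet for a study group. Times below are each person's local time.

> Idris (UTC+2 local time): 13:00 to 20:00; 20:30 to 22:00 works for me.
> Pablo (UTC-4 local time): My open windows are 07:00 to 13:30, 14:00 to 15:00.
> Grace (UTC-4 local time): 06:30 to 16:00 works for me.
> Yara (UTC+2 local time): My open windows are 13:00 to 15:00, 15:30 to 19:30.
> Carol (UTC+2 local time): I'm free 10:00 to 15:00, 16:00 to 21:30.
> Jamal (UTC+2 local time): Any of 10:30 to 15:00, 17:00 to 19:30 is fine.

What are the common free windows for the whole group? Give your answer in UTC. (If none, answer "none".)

11:00-13:00, 15:00-17:30

Idris in UTC: 11:00-18:00, 18:30-20:00 (subtract 2h to convert from UTC+2).
Pablo in UTC: 11:00-17:30, 18:00-19:00 (add 4h to convert from UTC-4).
Grace in UTC: 10:30-20:00 (add 4h to convert from UTC-4).
Yara in UTC: 11:00-13:00, 13:30-17:30 (subtract 2h to convert from UTC+2).
Carol in UTC: 08:00-13:00, 14:00-19:30 (subtract 2h to convert from UTC+2).
Jamal in UTC: 08:30-13:00, 15:00-17:30 (subtract 2h to convert from UTC+2).
Idris ∩ Pablo: 11:00-17:30, 18:30-19:00.
Idris ∩ Pablo ∩ Grace: 11:00-17:30, 18:30-19:00.
Idris ∩ Pablo ∩ Grace ∩ Yara: 11:00-13:00, 13:30-17:30.
Idris ∩ Pablo ∩ Grace ∩ Yara ∩ Carol: 11:00-13:00, 14:00-17:30.
Idris ∩ Pablo ∩ Grace ∩ Yara ∩ Carol ∩ Jamal: 11:00-13:00, 15:00-17:30.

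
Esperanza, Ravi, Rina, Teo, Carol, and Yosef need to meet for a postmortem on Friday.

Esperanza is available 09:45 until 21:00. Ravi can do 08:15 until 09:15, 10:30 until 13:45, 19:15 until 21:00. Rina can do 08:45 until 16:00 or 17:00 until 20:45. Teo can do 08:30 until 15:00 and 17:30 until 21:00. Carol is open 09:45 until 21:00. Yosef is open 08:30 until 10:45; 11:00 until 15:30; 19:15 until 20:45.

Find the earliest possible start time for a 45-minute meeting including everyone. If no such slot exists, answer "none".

11:00

Esperanza ∩ Ravi: 10:30-13:45, 19:15-21:00.
Esperanza ∩ Ravi ∩ Rina: 10:30-13:45, 19:15-20:45.
Esperanza ∩ Ravi ∩ Rina ∩ Teo: 10:30-13:45, 19:15-20:45.
Esperanza ∩ Ravi ∩ Rina ∩ Teo ∩ Carol: 10:30-13:45, 19:15-20:45.
Esperanza ∩ Ravi ∩ Rina ∩ Teo ∩ Carol ∩ Yosef: 10:30-10:45, 11:00-13:45, 19:15-20:45.
The first common window of at least 45 minutes is 11:00-13:45, so the earliest start is 11:00.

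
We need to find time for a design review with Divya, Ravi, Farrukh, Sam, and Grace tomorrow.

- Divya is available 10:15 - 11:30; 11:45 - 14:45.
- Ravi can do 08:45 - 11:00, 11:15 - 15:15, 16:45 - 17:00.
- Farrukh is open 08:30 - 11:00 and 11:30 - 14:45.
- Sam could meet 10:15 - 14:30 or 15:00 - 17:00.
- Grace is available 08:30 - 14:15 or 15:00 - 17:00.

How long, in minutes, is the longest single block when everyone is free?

Divya ∩ Ravi: 10:15-11:00, 11:15-11:30, 11:45-14:45.
Divya ∩ Ravi ∩ Farrukh: 10:15-11:00, 11:45-14:45.
Divya ∩ Ravi ∩ Farrukh ∩ Sam: 10:15-11:00, 11:45-14:30.
Divya ∩ Ravi ∩ Farrukh ∩ Sam ∩ Grace: 10:15-11:00, 11:45-14:15.
The longest is 11:45-14:15 at 150 minutes.

150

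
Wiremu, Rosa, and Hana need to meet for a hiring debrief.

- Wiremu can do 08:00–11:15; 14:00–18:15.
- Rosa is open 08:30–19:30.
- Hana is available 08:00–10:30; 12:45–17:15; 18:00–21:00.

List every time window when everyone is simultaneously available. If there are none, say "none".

08:30-10:30, 14:00-17:15, 18:00-18:15

Wiremu ∩ Rosa: 08:30-11:15, 14:00-18:15.
Wiremu ∩ Rosa ∩ Hana: 08:30-10:30, 14:00-17:15, 18:00-18:15.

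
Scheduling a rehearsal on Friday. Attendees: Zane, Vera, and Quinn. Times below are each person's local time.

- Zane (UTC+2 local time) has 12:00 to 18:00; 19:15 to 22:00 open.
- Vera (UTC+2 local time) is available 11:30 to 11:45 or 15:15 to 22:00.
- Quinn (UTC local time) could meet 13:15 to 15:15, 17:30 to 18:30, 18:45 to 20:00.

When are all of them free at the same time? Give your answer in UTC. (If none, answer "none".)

Zane in UTC: 10:00-16:00, 17:15-20:00 (subtract 2h to convert from UTC+2).
Vera in UTC: 09:30-09:45, 13:15-20:00 (subtract 2h to convert from UTC+2).
Quinn in UTC: 13:15-15:15, 17:30-18:30, 18:45-20:00.
Zane ∩ Vera: 13:15-16:00, 17:15-20:00.
Zane ∩ Vera ∩ Quinn: 13:15-15:15, 17:30-18:30, 18:45-20:00.
Those are the intersection windows.

13:15-15:15, 17:30-18:30, 18:45-20:00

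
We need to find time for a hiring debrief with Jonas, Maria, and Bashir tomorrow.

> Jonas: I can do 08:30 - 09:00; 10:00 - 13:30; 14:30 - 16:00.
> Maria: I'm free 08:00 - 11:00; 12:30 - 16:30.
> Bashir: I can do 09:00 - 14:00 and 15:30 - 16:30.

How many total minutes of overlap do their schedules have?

150

Jonas ∩ Maria: 08:30-09:00, 10:00-11:00, 12:30-13:30, 14:30-16:00.
Jonas ∩ Maria ∩ Bashir: 10:00-11:00, 12:30-13:30, 15:30-16:00.
Summing the common windows: 60 + 60 + 30 = 150 minutes.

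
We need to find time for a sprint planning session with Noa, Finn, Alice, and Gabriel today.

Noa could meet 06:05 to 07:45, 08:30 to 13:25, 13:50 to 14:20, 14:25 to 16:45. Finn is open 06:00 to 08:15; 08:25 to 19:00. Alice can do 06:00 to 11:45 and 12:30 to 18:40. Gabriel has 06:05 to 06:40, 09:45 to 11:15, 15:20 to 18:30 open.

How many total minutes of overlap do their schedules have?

210

Noa ∩ Finn: 06:05-07:45, 08:30-13:25, 13:50-14:20, 14:25-16:45.
Noa ∩ Finn ∩ Alice: 06:05-07:45, 08:30-11:45, 12:30-13:25, 13:50-14:20, 14:25-16:45.
Noa ∩ Finn ∩ Alice ∩ Gabriel: 06:05-06:40, 09:45-11:15, 15:20-16:45.
Those are the intersection windows.
Summing the common windows: 35 + 90 + 85 = 210 minutes.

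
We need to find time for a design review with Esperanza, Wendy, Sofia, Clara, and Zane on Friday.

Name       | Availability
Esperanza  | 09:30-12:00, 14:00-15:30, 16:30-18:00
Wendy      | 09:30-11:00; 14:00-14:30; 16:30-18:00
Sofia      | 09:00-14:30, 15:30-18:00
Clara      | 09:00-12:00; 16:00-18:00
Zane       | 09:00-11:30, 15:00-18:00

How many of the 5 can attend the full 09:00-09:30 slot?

Sofia, Clara, and Zane can make the full 09:00-09:30 slot — that's 3.

3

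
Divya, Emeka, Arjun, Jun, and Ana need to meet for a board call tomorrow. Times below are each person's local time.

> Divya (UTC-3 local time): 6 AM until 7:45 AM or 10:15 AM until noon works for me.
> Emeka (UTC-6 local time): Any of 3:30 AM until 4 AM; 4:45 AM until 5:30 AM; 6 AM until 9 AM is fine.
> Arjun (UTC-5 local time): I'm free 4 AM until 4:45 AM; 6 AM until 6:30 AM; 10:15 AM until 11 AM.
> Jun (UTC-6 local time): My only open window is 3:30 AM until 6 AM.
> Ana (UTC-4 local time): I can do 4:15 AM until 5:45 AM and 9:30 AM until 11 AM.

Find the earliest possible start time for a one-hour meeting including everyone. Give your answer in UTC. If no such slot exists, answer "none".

none

Divya in UTC: 09:00-10:45, 13:15-15:00 (add 3h to convert from UTC-3).
Emeka in UTC: 09:30-10:00, 10:45-11:30, 12:00-15:00 (add 6h to convert from UTC-6).
Arjun in UTC: 09:00-09:45, 11:00-11:30, 15:15-16:00 (add 5h to convert from UTC-5).
Jun in UTC: 09:30-12:00 (add 6h to convert from UTC-6).
Ana in UTC: 08:15-09:45, 13:30-15:00 (add 4h to convert from UTC-4).
Divya ∩ Emeka: 09:30-10:00, 13:15-15:00.
Divya ∩ Emeka ∩ Arjun: 09:30-09:45.
Divya ∩ Emeka ∩ Arjun ∩ Jun: 09:30-09:45.
Divya ∩ Emeka ∩ Arjun ∩ Jun ∩ Ana: 09:30-09:45.
Those are the intersection windows.
No common window is at least 60 minutes long.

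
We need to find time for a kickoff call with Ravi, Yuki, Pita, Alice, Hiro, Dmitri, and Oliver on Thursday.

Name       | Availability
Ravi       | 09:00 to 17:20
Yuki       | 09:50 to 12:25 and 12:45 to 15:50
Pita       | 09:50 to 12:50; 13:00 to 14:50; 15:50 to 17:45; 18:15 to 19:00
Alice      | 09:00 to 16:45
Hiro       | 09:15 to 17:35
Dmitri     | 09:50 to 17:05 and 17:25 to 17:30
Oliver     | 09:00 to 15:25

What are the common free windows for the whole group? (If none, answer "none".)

Ravi ∩ Yuki: 09:50-12:25, 12:45-15:50.
Ravi ∩ Yuki ∩ Pita: 09:50-12:25, 12:45-12:50, 13:00-14:50.
Ravi ∩ Yuki ∩ Pita ∩ Alice: 09:50-12:25, 12:45-12:50, 13:00-14:50.
Ravi ∩ Yuki ∩ Pita ∩ Alice ∩ Hiro: 09:50-12:25, 12:45-12:50, 13:00-14:50.
Ravi ∩ Yuki ∩ Pita ∩ Alice ∩ Hiro ∩ Dmitri: 09:50-12:25, 12:45-12:50, 13:00-14:50.
Ravi ∩ Yuki ∩ Pita ∩ Alice ∩ Hiro ∩ Dmitri ∩ Oliver: 09:50-12:25, 12:45-12:50, 13:00-14:50.

09:50-12:25, 12:45-12:50, 13:00-14:50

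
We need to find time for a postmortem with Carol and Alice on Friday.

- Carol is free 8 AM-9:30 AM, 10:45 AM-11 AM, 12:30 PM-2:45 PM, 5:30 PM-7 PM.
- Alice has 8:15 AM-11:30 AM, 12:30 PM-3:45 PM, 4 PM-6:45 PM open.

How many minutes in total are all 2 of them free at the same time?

300

Carol ∩ Alice: 08:15-09:30, 10:45-11:00, 12:30-14:45, 17:30-18:45.
Summing the common windows: 75 + 15 + 135 + 75 = 300 minutes.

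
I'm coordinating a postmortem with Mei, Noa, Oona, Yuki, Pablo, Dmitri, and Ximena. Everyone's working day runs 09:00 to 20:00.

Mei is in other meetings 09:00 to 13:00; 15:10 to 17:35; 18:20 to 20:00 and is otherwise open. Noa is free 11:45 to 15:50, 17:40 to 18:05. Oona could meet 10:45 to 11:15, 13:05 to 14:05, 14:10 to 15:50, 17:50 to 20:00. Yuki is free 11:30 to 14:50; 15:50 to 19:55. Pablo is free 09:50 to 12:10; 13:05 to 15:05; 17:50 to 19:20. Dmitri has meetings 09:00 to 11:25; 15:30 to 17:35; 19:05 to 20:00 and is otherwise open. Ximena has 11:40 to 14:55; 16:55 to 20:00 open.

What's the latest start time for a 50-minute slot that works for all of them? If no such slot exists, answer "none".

Mei free: 13:00-15:10, 17:35-18:20 (invert busy blocks within the working day).
Noa free: 11:45-15:50, 17:40-18:05.
Oona free: 10:45-11:15, 13:05-14:05, 14:10-15:50, 17:50-20:00.
Yuki free: 11:30-14:50, 15:50-19:55.
Pablo free: 09:50-12:10, 13:05-15:05, 17:50-19:20.
Dmitri free: 11:25-15:30, 17:35-19:05 (invert busy blocks within the working day).
Ximena free: 11:40-14:55, 16:55-20:00.
Mei ∩ Noa: 13:00-15:10, 17:40-18:05.
Mei ∩ Noa ∩ Oona: 13:05-14:05, 14:10-15:10, 17:50-18:05.
Mei ∩ Noa ∩ Oona ∩ Yuki: 13:05-14:05, 14:10-14:50, 17:50-18:05.
Mei ∩ Noa ∩ Oona ∩ Yuki ∩ Pablo: 13:05-14:05, 14:10-14:50, 17:50-18:05.
Mei ∩ Noa ∩ Oona ∩ Yuki ∩ Pablo ∩ Dmitri: 13:05-14:05, 14:10-14:50, 17:50-18:05.
Mei ∩ Noa ∩ Oona ∩ Yuki ∩ Pablo ∩ Dmitri ∩ Ximena: 13:05-14:05, 14:10-14:50, 17:50-18:05.
The last common window of at least 50 minutes is 13:05-14:05; a 50-minute meeting can start as late as 13:15 and still end by 14:05.

13:15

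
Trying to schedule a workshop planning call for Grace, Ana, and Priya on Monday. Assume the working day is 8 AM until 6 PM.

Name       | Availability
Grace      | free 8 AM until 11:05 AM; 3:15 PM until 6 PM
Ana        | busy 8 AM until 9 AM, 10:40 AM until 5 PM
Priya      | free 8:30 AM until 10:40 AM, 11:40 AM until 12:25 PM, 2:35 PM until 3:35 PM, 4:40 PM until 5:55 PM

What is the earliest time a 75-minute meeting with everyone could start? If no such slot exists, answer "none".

Grace free: 08:00-11:05, 15:15-18:00.
Ana free: 09:00-10:40, 17:00-18:00 (invert busy blocks within the working day).
Priya free: 08:30-10:40, 11:40-12:25, 14:35-15:35, 16:40-17:55.
Grace ∩ Ana: 09:00-10:40, 17:00-18:00.
Grace ∩ Ana ∩ Priya: 09:00-10:40, 17:00-17:55.
The first common window of at least 75 minutes is 09:00-10:40, so the earliest start is 09:00.

09:00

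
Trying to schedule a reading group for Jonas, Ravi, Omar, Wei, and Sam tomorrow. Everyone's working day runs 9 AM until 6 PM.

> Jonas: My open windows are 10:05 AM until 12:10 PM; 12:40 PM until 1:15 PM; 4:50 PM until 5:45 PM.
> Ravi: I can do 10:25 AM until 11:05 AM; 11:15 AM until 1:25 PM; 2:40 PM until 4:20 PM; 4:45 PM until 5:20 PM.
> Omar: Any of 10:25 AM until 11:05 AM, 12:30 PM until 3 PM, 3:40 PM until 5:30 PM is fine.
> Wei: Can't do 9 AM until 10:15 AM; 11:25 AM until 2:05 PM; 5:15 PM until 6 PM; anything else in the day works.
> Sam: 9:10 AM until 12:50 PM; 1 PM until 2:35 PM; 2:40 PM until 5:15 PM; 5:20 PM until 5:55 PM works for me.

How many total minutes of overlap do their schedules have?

65

Jonas free: 10:05-12:10, 12:40-13:15, 16:50-17:45.
Ravi free: 10:25-11:05, 11:15-13:25, 14:40-16:20, 16:45-17:20.
Omar free: 10:25-11:05, 12:30-15:00, 15:40-17:30.
Wei free: 10:15-11:25, 14:05-17:15 (invert busy blocks within the working day).
Sam free: 09:10-12:50, 13:00-14:35, 14:40-17:15, 17:20-17:55.
Jonas ∩ Ravi: 10:25-11:05, 11:15-12:10, 12:40-13:15, 16:50-17:20.
Jonas ∩ Ravi ∩ Omar: 10:25-11:05, 12:40-13:15, 16:50-17:20.
Jonas ∩ Ravi ∩ Omar ∩ Wei: 10:25-11:05, 16:50-17:15.
Jonas ∩ Ravi ∩ Omar ∩ Wei ∩ Sam: 10:25-11:05, 16:50-17:15.
Those are the intersection windows.
Summing the common windows: 40 + 25 = 65 minutes.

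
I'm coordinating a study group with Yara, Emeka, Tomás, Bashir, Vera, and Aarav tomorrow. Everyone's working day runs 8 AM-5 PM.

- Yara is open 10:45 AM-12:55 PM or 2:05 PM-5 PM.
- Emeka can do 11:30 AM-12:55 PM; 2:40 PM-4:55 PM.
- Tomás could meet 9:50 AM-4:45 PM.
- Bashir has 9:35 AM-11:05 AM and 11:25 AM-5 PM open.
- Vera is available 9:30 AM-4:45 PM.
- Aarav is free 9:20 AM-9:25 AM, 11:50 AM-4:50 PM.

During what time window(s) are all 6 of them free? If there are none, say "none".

11:50-12:55, 14:40-16:45

Yara ∩ Emeka: 11:30-12:55, 14:40-16:55.
Yara ∩ Emeka ∩ Tomás: 11:30-12:55, 14:40-16:45.
Yara ∩ Emeka ∩ Tomás ∩ Bashir: 11:30-12:55, 14:40-16:45.
Yara ∩ Emeka ∩ Tomás ∩ Bashir ∩ Vera: 11:30-12:55, 14:40-16:45.
Yara ∩ Emeka ∩ Tomás ∩ Bashir ∩ Vera ∩ Aarav: 11:50-12:55, 14:40-16:45.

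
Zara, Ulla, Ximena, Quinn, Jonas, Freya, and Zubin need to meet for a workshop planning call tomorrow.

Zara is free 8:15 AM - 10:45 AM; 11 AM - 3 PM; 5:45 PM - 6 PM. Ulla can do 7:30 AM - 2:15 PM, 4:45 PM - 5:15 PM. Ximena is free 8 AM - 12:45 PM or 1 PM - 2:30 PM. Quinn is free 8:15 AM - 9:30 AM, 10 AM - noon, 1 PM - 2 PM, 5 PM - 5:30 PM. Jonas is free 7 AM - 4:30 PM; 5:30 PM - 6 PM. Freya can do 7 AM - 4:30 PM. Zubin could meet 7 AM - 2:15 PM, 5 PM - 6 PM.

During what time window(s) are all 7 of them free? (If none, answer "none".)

08:15-09:30, 10:00-10:45, 11:00-12:00, 13:00-14:00

Zara ∩ Ulla: 08:15-10:45, 11:00-14:15.
Zara ∩ Ulla ∩ Ximena: 08:15-10:45, 11:00-12:45, 13:00-14:15.
Zara ∩ Ulla ∩ Ximena ∩ Quinn: 08:15-09:30, 10:00-10:45, 11:00-12:00, 13:00-14:00.
Zara ∩ Ulla ∩ Ximena ∩ Quinn ∩ Jonas: 08:15-09:30, 10:00-10:45, 11:00-12:00, 13:00-14:00.
Zara ∩ Ulla ∩ Ximena ∩ Quinn ∩ Jonas ∩ Freya: 08:15-09:30, 10:00-10:45, 11:00-12:00, 13:00-14:00.
Zara ∩ Ulla ∩ Ximena ∩ Quinn ∩ Jonas ∩ Freya ∩ Zubin: 08:15-09:30, 10:00-10:45, 11:00-12:00, 13:00-14:00.
Those are the intersection windows.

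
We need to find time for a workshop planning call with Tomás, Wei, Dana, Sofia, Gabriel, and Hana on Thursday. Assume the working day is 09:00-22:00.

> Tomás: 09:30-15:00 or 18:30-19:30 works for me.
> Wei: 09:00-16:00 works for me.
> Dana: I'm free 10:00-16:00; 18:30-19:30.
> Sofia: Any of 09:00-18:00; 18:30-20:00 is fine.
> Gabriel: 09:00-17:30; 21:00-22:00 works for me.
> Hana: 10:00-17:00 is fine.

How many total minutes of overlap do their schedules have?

300

Tomás ∩ Wei: 09:30-15:00.
Tomás ∩ Wei ∩ Dana: 10:00-15:00.
Tomás ∩ Wei ∩ Dana ∩ Sofia: 10:00-15:00.
Tomás ∩ Wei ∩ Dana ∩ Sofia ∩ Gabriel: 10:00-15:00.
Tomás ∩ Wei ∩ Dana ∩ Sofia ∩ Gabriel ∩ Hana: 10:00-15:00.
That's a single block of 300 minutes.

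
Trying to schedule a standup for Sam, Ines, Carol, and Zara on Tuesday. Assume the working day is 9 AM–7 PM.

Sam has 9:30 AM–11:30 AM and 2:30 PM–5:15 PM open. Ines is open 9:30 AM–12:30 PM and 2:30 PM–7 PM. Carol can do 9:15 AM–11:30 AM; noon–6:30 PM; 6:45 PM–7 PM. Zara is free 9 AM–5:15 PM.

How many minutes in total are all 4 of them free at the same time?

285

Sam ∩ Ines: 09:30-11:30, 14:30-17:15.
Sam ∩ Ines ∩ Carol: 09:30-11:30, 14:30-17:15.
Sam ∩ Ines ∩ Carol ∩ Zara: 09:30-11:30, 14:30-17:15.
Summing the common windows: 120 + 165 = 285 minutes.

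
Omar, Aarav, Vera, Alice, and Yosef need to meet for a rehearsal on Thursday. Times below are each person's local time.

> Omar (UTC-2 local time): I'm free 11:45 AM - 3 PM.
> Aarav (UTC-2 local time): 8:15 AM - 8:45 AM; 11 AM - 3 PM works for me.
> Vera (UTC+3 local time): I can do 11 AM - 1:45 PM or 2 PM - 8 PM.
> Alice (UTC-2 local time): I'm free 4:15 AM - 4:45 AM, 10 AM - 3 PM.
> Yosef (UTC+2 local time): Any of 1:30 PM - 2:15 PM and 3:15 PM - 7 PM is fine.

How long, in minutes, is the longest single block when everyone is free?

Omar in UTC: 13:45-17:00 (add 2h to convert from UTC-2).
Aarav in UTC: 10:15-10:45, 13:00-17:00 (add 2h to convert from UTC-2).
Vera in UTC: 08:00-10:45, 11:00-17:00 (subtract 3h to convert from UTC+3).
Alice in UTC: 06:15-06:45, 12:00-17:00 (add 2h to convert from UTC-2).
Yosef in UTC: 11:30-12:15, 13:15-17:00 (subtract 2h to convert from UTC+2).
Omar ∩ Aarav: 13:45-17:00.
Omar ∩ Aarav ∩ Vera: 13:45-17:00.
Omar ∩ Aarav ∩ Vera ∩ Alice: 13:45-17:00.
Omar ∩ Aarav ∩ Vera ∩ Alice ∩ Yosef: 13:45-17:00.
The longest is 13:45-17:00 at 195 minutes.

195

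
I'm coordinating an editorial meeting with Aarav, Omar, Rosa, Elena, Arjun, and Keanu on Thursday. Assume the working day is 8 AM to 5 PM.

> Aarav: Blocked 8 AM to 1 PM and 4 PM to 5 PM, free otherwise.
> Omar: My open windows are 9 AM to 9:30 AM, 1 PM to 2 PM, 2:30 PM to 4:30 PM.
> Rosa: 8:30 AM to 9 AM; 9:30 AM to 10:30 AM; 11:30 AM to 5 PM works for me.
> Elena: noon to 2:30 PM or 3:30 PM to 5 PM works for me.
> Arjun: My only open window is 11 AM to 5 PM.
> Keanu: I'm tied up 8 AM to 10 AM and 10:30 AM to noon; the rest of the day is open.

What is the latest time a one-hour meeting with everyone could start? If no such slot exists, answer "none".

Aarav free: 13:00-16:00 (invert busy blocks within the working day).
Omar free: 09:00-09:30, 13:00-14:00, 14:30-16:30.
Rosa free: 08:30-09:00, 09:30-10:30, 11:30-17:00.
Elena free: 12:00-14:30, 15:30-17:00.
Arjun free: 11:00-17:00.
Keanu free: 10:00-10:30, 12:00-17:00 (invert busy blocks within the working day).
Aarav ∩ Omar: 13:00-14:00, 14:30-16:00.
Aarav ∩ Omar ∩ Rosa: 13:00-14:00, 14:30-16:00.
Aarav ∩ Omar ∩ Rosa ∩ Elena: 13:00-14:00, 15:30-16:00.
Aarav ∩ Omar ∩ Rosa ∩ Elena ∩ Arjun: 13:00-14:00, 15:30-16:00.
Aarav ∩ Omar ∩ Rosa ∩ Elena ∩ Arjun ∩ Keanu: 13:00-14:00, 15:30-16:00.
The last common window of at least 60 minutes is 13:00-14:00; a 60-minute meeting can start as late as 13:00 and still end by 14:00.

13:00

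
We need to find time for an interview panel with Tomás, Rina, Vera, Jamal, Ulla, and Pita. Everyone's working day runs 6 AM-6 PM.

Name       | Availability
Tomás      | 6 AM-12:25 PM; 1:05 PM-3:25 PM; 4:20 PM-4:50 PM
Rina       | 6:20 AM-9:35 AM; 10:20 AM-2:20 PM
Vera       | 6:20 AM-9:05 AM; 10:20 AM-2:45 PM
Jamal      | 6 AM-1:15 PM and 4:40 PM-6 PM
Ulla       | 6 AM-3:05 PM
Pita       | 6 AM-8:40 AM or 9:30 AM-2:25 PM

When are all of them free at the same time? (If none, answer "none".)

06:20-08:40, 10:20-12:25, 13:05-13:15

Tomás ∩ Rina: 06:20-09:35, 10:20-12:25, 13:05-14:20.
Tomás ∩ Rina ∩ Vera: 06:20-09:05, 10:20-12:25, 13:05-14:20.
Tomás ∩ Rina ∩ Vera ∩ Jamal: 06:20-09:05, 10:20-12:25, 13:05-13:15.
Tomás ∩ Rina ∩ Vera ∩ Jamal ∩ Ulla: 06:20-09:05, 10:20-12:25, 13:05-13:15.
Tomás ∩ Rina ∩ Vera ∩ Jamal ∩ Ulla ∩ Pita: 06:20-08:40, 10:20-12:25, 13:05-13:15.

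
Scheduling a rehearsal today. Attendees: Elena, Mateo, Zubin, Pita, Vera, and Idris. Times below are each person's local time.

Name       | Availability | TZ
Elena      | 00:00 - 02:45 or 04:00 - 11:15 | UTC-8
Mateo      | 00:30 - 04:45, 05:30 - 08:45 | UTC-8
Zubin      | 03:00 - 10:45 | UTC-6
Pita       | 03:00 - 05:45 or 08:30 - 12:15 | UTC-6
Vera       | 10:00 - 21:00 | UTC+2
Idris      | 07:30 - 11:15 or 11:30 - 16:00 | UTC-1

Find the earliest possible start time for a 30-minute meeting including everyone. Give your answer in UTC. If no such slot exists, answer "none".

09:00

Elena in UTC: 08:00-10:45, 12:00-19:15 (add 8h to convert from UTC-8).
Mateo in UTC: 08:30-12:45, 13:30-16:45 (add 8h to convert from UTC-8).
Zubin in UTC: 09:00-16:45 (add 6h to convert from UTC-6).
Pita in UTC: 09:00-11:45, 14:30-18:15 (add 6h to convert from UTC-6).
Vera in UTC: 08:00-19:00 (subtract 2h to convert from UTC+2).
Idris in UTC: 08:30-12:15, 12:30-17:00 (add 1h to convert from UTC-1).
Elena ∩ Mateo: 08:30-10:45, 12:00-12:45, 13:30-16:45.
Elena ∩ Mateo ∩ Zubin: 09:00-10:45, 12:00-12:45, 13:30-16:45.
Elena ∩ Mateo ∩ Zubin ∩ Pita: 09:00-10:45, 14:30-16:45.
Elena ∩ Mateo ∩ Zubin ∩ Pita ∩ Vera: 09:00-10:45, 14:30-16:45.
Elena ∩ Mateo ∩ Zubin ∩ Pita ∩ Vera ∩ Idris: 09:00-10:45, 14:30-16:45.
The first common window of at least 30 minutes is 09:00-10:45, so the earliest start is 09:00.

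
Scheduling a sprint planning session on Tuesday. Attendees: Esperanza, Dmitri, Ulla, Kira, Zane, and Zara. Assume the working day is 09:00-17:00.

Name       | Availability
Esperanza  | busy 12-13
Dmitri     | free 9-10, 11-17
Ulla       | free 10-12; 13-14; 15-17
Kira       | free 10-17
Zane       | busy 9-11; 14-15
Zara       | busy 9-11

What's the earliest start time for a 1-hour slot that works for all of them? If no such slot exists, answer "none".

11:00

Esperanza free: 09:00-12:00, 13:00-17:00 (invert busy blocks within the working day).
Dmitri free: 09:00-10:00, 11:00-17:00.
Ulla free: 10:00-12:00, 13:00-14:00, 15:00-17:00.
Kira free: 10:00-17:00.
Zane free: 11:00-14:00, 15:00-17:00 (invert busy blocks within the working day).
Zara free: 11:00-17:00 (invert busy blocks within the working day).
Esperanza ∩ Dmitri: 09:00-10:00, 11:00-12:00, 13:00-17:00.
Esperanza ∩ Dmitri ∩ Ulla: 11:00-12:00, 13:00-14:00, 15:00-17:00.
Esperanza ∩ Dmitri ∩ Ulla ∩ Kira: 11:00-12:00, 13:00-14:00, 15:00-17:00.
Esperanza ∩ Dmitri ∩ Ulla ∩ Kira ∩ Zane: 11:00-12:00, 13:00-14:00, 15:00-17:00.
Esperanza ∩ Dmitri ∩ Ulla ∩ Kira ∩ Zane ∩ Zara: 11:00-12:00, 13:00-14:00, 15:00-17:00.
Those are the intersection windows.
The first common window of at least 60 minutes is 11:00-12:00, so the earliest start is 11:00.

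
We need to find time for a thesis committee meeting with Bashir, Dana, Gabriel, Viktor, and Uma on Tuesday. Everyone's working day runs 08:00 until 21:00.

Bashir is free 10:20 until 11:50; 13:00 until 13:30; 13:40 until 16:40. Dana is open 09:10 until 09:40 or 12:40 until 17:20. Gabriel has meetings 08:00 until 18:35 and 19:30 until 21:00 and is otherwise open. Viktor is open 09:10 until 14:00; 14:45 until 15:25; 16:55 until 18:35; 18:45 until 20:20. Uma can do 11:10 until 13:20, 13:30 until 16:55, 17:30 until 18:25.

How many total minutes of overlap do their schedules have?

0

Bashir free: 10:20-11:50, 13:00-13:30, 13:40-16:40.
Dana free: 09:10-09:40, 12:40-17:20.
Gabriel free: 18:35-19:30 (invert busy blocks within the working day).
Viktor free: 09:10-14:00, 14:45-15:25, 16:55-18:35, 18:45-20:20.
Uma free: 11:10-13:20, 13:30-16:55, 17:30-18:25.
Bashir ∩ Dana: 13:00-13:30, 13:40-16:40.
Bashir ∩ Dana ∩ Gabriel: ∅.
Bashir ∩ Dana ∩ Gabriel ∩ Viktor: ∅.
Bashir ∩ Dana ∩ Gabriel ∩ Viktor ∩ Uma: ∅.
There is no time when everyone is free.
There is no common window, so the total is 0 minutes.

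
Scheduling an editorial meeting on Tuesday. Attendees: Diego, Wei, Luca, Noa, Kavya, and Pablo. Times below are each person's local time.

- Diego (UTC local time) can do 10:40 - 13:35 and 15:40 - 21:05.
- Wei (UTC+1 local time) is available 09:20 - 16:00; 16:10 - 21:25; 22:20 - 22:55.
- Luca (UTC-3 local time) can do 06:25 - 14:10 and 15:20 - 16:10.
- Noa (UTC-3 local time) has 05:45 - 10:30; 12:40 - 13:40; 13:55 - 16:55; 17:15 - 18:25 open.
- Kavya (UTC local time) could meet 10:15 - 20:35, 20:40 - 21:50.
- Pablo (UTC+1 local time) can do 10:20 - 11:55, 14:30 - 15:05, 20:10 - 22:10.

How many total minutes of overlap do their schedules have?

Diego in UTC: 10:40-13:35, 15:40-21:05.
Wei in UTC: 08:20-15:00, 15:10-20:25, 21:20-21:55 (subtract 1h to convert from UTC+1).
Luca in UTC: 09:25-17:10, 18:20-19:10 (add 3h to convert from UTC-3).
Noa in UTC: 08:45-13:30, 15:40-16:40, 16:55-19:55, 20:15-21:25 (add 3h to convert from UTC-3).
Kavya in UTC: 10:15-20:35, 20:40-21:50.
Pablo in UTC: 09:20-10:55, 13:30-14:05, 19:10-21:10 (subtract 1h to convert from UTC+1).
Diego ∩ Wei: 10:40-13:35, 15:40-20:25.
Diego ∩ Wei ∩ Luca: 10:40-13:35, 15:40-17:10, 18:20-19:10.
Diego ∩ Wei ∩ Luca ∩ Noa: 10:40-13:30, 15:40-16:40, 16:55-17:10, 18:20-19:10.
Diego ∩ Wei ∩ Luca ∩ Noa ∩ Kavya: 10:40-13:30, 15:40-16:40, 16:55-17:10, 18:20-19:10.
Diego ∩ Wei ∩ Luca ∩ Noa ∩ Kavya ∩ Pablo: 10:40-10:55.
So the common availability across everyone is 10:40-10:55.
That's a single block of 15 minutes.

15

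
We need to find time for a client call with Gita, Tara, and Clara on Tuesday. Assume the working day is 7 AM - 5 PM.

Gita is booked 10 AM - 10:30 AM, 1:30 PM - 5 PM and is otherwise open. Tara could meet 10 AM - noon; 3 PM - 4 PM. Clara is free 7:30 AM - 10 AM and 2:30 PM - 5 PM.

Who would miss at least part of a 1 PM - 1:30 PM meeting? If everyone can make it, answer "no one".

Gita free: 07:00-10:00, 10:30-13:30 (invert busy blocks within the working day).
Tara free: 10:00-12:00, 15:00-16:00.
Clara free: 07:30-10:00, 14:30-17:00.
Gita: free for 13:00-13:30. Tara: not fully free for 13:00-13:30. Clara: not fully free for 13:00-13:30.

Clara, Tara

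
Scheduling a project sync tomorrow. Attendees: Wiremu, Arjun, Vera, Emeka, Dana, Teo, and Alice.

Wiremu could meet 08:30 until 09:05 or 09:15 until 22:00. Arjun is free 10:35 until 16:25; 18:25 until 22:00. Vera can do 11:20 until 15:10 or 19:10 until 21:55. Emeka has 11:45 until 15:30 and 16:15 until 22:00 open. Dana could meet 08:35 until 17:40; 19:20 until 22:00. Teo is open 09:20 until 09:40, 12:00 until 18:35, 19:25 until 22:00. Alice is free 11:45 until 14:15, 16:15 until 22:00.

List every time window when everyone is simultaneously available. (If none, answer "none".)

Wiremu ∩ Arjun: 10:35-16:25, 18:25-22:00.
Wiremu ∩ Arjun ∩ Vera: 11:20-15:10, 19:10-21:55.
Wiremu ∩ Arjun ∩ Vera ∩ Emeka: 11:45-15:10, 19:10-21:55.
Wiremu ∩ Arjun ∩ Vera ∩ Emeka ∩ Dana: 11:45-15:10, 19:20-21:55.
Wiremu ∩ Arjun ∩ Vera ∩ Emeka ∩ Dana ∩ Teo: 12:00-15:10, 19:25-21:55.
Wiremu ∩ Arjun ∩ Vera ∩ Emeka ∩ Dana ∩ Teo ∩ Alice: 12:00-14:15, 19:25-21:55.

12:00-14:15, 19:25-21:55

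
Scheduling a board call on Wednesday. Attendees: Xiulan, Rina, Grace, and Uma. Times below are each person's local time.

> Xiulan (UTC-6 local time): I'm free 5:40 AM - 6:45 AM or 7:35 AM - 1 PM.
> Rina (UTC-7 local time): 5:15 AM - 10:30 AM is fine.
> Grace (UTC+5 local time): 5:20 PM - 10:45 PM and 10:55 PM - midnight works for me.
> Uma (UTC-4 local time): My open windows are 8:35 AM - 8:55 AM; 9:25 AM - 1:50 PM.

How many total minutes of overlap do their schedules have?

245

Xiulan in UTC: 11:40-12:45, 13:35-19:00 (add 6h to convert from UTC-6).
Rina in UTC: 12:15-17:30 (add 7h to convert from UTC-7).
Grace in UTC: 12:20-17:45, 17:55-19:00 (subtract 5h to convert from UTC+5).
Uma in UTC: 12:35-12:55, 13:25-17:50 (add 4h to convert from UTC-4).
Xiulan ∩ Rina: 12:15-12:45, 13:35-17:30.
Xiulan ∩ Rina ∩ Grace: 12:20-12:45, 13:35-17:30.
Xiulan ∩ Rina ∩ Grace ∩ Uma: 12:35-12:45, 13:35-17:30.
Summing the common windows: 10 + 235 = 245 minutes.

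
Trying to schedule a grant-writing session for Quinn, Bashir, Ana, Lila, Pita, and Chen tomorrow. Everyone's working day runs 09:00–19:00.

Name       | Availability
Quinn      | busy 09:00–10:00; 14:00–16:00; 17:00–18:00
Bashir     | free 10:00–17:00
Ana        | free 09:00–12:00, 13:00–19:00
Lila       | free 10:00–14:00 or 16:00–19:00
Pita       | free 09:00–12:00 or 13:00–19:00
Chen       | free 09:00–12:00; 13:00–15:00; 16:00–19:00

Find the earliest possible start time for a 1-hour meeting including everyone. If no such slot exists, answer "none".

10:00

Quinn free: 10:00-14:00, 16:00-17:00, 18:00-19:00 (invert busy blocks within the working day).
Bashir free: 10:00-17:00.
Ana free: 09:00-12:00, 13:00-19:00.
Lila free: 10:00-14:00, 16:00-19:00.
Pita free: 09:00-12:00, 13:00-19:00.
Chen free: 09:00-12:00, 13:00-15:00, 16:00-19:00.
Quinn ∩ Bashir: 10:00-14:00, 16:00-17:00.
Quinn ∩ Bashir ∩ Ana: 10:00-12:00, 13:00-14:00, 16:00-17:00.
Quinn ∩ Bashir ∩ Ana ∩ Lila: 10:00-12:00, 13:00-14:00, 16:00-17:00.
Quinn ∩ Bashir ∩ Ana ∩ Lila ∩ Pita: 10:00-12:00, 13:00-14:00, 16:00-17:00.
Quinn ∩ Bashir ∩ Ana ∩ Lila ∩ Pita ∩ Chen: 10:00-12:00, 13:00-14:00, 16:00-17:00.
So the common availability across everyone is 10:00-12:00, 13:00-14:00, 16:00-17:00.
The first common window of at least 60 minutes is 10:00-12:00, so the earliest start is 10:00.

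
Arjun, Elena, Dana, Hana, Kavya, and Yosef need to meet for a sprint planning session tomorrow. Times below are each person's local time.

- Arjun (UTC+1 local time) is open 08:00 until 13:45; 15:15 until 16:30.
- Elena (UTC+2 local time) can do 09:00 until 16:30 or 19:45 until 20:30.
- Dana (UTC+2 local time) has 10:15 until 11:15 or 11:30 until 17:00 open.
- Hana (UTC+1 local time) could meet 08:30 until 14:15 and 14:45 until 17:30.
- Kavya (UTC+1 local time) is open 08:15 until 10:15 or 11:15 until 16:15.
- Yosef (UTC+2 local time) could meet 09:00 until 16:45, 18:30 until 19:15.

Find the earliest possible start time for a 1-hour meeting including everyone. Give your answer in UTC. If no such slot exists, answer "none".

Arjun in UTC: 07:00-12:45, 14:15-15:30 (subtract 1h to convert from UTC+1).
Elena in UTC: 07:00-14:30, 17:45-18:30 (subtract 2h to convert from UTC+2).
Dana in UTC: 08:15-09:15, 09:30-15:00 (subtract 2h to convert from UTC+2).
Hana in UTC: 07:30-13:15, 13:45-16:30 (subtract 1h to convert from UTC+1).
Kavya in UTC: 07:15-09:15, 10:15-15:15 (subtract 1h to convert from UTC+1).
Yosef in UTC: 07:00-14:45, 16:30-17:15 (subtract 2h to convert from UTC+2).
Arjun ∩ Elena: 07:00-12:45, 14:15-14:30.
Arjun ∩ Elena ∩ Dana: 08:15-09:15, 09:30-12:45, 14:15-14:30.
Arjun ∩ Elena ∩ Dana ∩ Hana: 08:15-09:15, 09:30-12:45, 14:15-14:30.
Arjun ∩ Elena ∩ Dana ∩ Hana ∩ Kavya: 08:15-09:15, 10:15-12:45, 14:15-14:30.
Arjun ∩ Elena ∩ Dana ∩ Hana ∩ Kavya ∩ Yosef: 08:15-09:15, 10:15-12:45, 14:15-14:30.
The first common window of at least 60 minutes is 08:15-09:15, so the earliest start is 08:15.

08:15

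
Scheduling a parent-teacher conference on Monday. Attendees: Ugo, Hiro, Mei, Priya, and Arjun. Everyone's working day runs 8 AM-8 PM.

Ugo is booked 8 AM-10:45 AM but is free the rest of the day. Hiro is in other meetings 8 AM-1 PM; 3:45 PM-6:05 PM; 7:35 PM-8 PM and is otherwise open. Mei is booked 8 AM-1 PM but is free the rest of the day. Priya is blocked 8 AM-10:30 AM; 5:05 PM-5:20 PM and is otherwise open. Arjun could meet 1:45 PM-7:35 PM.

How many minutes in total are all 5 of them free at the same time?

210

Ugo free: 10:45-20:00 (invert busy blocks within the working day).
Hiro free: 13:00-15:45, 18:05-19:35 (invert busy blocks within the working day).
Mei free: 13:00-20:00 (invert busy blocks within the working day).
Priya free: 10:30-17:05, 17:20-20:00 (invert busy blocks within the working day).
Arjun free: 13:45-19:35.
Ugo ∩ Hiro: 13:00-15:45, 18:05-19:35.
Ugo ∩ Hiro ∩ Mei: 13:00-15:45, 18:05-19:35.
Ugo ∩ Hiro ∩ Mei ∩ Priya: 13:00-15:45, 18:05-19:35.
Ugo ∩ Hiro ∩ Mei ∩ Priya ∩ Arjun: 13:45-15:45, 18:05-19:35.
Summing the common windows: 120 + 90 = 210 minutes.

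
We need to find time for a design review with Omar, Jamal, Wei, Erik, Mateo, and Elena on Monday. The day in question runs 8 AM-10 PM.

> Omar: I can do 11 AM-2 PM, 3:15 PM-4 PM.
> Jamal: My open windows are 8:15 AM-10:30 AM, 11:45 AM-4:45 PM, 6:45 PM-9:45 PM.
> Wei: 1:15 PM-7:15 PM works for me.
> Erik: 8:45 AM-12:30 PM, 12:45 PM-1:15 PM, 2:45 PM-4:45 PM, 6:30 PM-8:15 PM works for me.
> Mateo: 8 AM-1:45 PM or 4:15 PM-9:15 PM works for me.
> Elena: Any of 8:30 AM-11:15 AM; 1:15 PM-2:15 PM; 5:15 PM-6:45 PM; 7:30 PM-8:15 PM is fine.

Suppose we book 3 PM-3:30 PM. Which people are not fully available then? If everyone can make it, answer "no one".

Elena, Mateo, Omar

Omar: not fully free for 15:00-15:30. Jamal: free for 15:00-15:30. Wei: free for 15:00-15:30. Erik: free for 15:00-15:30. Mateo: not fully free for 15:00-15:30. Elena: not fully free for 15:00-15:30.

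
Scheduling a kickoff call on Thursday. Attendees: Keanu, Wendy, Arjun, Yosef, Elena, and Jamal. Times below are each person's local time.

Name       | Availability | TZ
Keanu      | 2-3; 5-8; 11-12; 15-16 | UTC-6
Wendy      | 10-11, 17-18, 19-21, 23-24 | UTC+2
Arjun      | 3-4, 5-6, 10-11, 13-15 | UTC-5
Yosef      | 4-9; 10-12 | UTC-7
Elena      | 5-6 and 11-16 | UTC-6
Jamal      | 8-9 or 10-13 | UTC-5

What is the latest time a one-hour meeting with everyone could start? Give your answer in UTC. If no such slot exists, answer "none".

none

Keanu in UTC: 08:00-09:00, 11:00-14:00, 17:00-18:00, 21:00-22:00 (add 6h to convert from UTC-6).
Wendy in UTC: 08:00-09:00, 15:00-16:00, 17:00-19:00, 21:00-22:00 (subtract 2h to convert from UTC+2).
Arjun in UTC: 08:00-09:00, 10:00-11:00, 15:00-16:00, 18:00-20:00 (add 5h to convert from UTC-5).
Yosef in UTC: 11:00-16:00, 17:00-19:00 (add 7h to convert from UTC-7).
Elena in UTC: 11:00-12:00, 17:00-22:00 (add 6h to convert from UTC-6).
Jamal in UTC: 13:00-14:00, 15:00-18:00 (add 5h to convert from UTC-5).
Keanu ∩ Wendy: 08:00-09:00, 17:00-18:00, 21:00-22:00.
Keanu ∩ Wendy ∩ Arjun: 08:00-09:00.
Keanu ∩ Wendy ∩ Arjun ∩ Yosef: ∅.
Keanu ∩ Wendy ∩ Arjun ∩ Yosef ∩ Elena: ∅.
Keanu ∩ Wendy ∩ Arjun ∩ Yosef ∩ Elena ∩ Jamal: ∅.
There is no time when everyone is free.
No common window is at least 60 minutes long.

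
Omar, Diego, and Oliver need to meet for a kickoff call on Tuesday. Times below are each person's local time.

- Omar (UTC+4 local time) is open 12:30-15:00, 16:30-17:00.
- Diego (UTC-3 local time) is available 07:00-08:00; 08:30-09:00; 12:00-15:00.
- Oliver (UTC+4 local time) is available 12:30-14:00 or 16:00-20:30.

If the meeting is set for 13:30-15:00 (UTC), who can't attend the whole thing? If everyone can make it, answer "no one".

Omar in UTC: 08:30-11:00, 12:30-13:00 (subtract 4h to convert from UTC+4).
Diego in UTC: 10:00-11:00, 11:30-12:00, 15:00-18:00 (add 3h to convert from UTC-3).
Oliver in UTC: 08:30-10:00, 12:00-16:30 (subtract 4h to convert from UTC+4).
Omar: not fully free for 13:30-15:00. Diego: not fully free for 13:30-15:00. Oliver: free for 13:30-15:00.

Diego, Omar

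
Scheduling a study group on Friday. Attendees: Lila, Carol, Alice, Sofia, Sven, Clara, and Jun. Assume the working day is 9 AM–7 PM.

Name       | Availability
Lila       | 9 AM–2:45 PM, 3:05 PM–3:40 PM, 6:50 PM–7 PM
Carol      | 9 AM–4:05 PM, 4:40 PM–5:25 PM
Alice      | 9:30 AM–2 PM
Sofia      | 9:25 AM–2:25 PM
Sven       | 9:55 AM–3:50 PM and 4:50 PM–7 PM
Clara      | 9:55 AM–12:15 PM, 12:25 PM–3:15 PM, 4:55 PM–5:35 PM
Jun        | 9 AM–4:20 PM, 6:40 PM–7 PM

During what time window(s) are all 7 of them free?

Lila ∩ Carol: 09:00-14:45, 15:05-15:40.
Lila ∩ Carol ∩ Alice: 09:30-14:00.
Lila ∩ Carol ∩ Alice ∩ Sofia: 09:30-14:00.
Lila ∩ Carol ∩ Alice ∩ Sofia ∩ Sven: 09:55-14:00.
Lila ∩ Carol ∩ Alice ∩ Sofia ∩ Sven ∩ Clara: 09:55-12:15, 12:25-14:00.
Lila ∩ Carol ∩ Alice ∩ Sofia ∩ Sven ∩ Clara ∩ Jun: 09:55-12:15, 12:25-14:00.

09:55-12:15, 12:25-14:00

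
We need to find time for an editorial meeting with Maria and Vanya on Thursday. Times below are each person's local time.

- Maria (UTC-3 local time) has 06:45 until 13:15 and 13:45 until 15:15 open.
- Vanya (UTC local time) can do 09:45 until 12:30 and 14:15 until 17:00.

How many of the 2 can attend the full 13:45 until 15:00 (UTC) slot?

Maria in UTC: 09:45-16:15, 16:45-18:15 (add 3h to convert from UTC-3).
Vanya in UTC: 09:45-12:30, 14:15-17:00.
Maria can make the full 13:45-15:00 slot — that's 1.

1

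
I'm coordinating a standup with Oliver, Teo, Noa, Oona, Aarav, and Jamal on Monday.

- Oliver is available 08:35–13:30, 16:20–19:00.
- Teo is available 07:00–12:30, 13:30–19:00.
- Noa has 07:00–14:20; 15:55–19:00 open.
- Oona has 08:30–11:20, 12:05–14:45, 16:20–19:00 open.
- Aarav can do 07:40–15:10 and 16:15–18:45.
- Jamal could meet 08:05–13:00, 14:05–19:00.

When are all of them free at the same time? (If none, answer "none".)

08:35-11:20, 12:05-12:30, 16:20-18:45

Oliver ∩ Teo: 08:35-12:30, 16:20-19:00.
Oliver ∩ Teo ∩ Noa: 08:35-12:30, 16:20-19:00.
Oliver ∩ Teo ∩ Noa ∩ Oona: 08:35-11:20, 12:05-12:30, 16:20-19:00.
Oliver ∩ Teo ∩ Noa ∩ Oona ∩ Aarav: 08:35-11:20, 12:05-12:30, 16:20-18:45.
Oliver ∩ Teo ∩ Noa ∩ Oona ∩ Aarav ∩ Jamal: 08:35-11:20, 12:05-12:30, 16:20-18:45.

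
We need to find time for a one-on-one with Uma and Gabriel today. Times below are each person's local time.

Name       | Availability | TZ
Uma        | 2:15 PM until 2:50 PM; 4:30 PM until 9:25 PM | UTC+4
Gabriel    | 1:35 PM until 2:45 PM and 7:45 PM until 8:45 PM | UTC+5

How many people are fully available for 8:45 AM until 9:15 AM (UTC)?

Uma in UTC: 10:15-10:50, 12:30-17:25 (subtract 4h to convert from UTC+4).
Gabriel in UTC: 08:35-09:45, 14:45-15:45 (subtract 5h to convert from UTC+5).
Gabriel can make the full 08:45-09:15 slot — that's 1.

1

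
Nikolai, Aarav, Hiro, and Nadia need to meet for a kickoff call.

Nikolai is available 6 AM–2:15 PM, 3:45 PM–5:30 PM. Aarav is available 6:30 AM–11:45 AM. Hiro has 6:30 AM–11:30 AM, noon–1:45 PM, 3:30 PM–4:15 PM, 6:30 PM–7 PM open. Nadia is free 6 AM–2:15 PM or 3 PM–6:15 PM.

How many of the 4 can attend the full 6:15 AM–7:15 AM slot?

2

Nikolai and Nadia can make the full 06:15-07:15 slot — that's 2.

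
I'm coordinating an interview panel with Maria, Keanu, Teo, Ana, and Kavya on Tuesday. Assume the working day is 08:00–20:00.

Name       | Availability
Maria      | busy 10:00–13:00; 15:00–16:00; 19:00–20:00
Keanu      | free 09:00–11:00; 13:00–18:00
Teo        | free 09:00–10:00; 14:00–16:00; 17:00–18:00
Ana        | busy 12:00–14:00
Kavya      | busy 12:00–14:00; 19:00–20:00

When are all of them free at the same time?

09:00-10:00, 14:00-15:00, 17:00-18:00

Maria free: 08:00-10:00, 13:00-15:00, 16:00-19:00 (invert busy blocks within the working day).
Keanu free: 09:00-11:00, 13:00-18:00.
Teo free: 09:00-10:00, 14:00-16:00, 17:00-18:00.
Ana free: 08:00-12:00, 14:00-20:00 (invert busy blocks within the working day).
Kavya free: 08:00-12:00, 14:00-19:00 (invert busy blocks within the working day).
Maria ∩ Keanu: 09:00-10:00, 13:00-15:00, 16:00-18:00.
Maria ∩ Keanu ∩ Teo: 09:00-10:00, 14:00-15:00, 17:00-18:00.
Maria ∩ Keanu ∩ Teo ∩ Ana: 09:00-10:00, 14:00-15:00, 17:00-18:00.
Maria ∩ Keanu ∩ Teo ∩ Ana ∩ Kavya: 09:00-10:00, 14:00-15:00, 17:00-18:00.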